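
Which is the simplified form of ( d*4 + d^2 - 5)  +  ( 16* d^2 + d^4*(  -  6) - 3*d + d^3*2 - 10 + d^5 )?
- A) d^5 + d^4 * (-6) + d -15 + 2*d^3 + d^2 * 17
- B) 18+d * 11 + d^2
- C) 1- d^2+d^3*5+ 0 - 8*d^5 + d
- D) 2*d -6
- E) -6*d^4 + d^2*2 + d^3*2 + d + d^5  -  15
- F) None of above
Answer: A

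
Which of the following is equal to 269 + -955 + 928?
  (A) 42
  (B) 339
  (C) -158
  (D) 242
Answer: D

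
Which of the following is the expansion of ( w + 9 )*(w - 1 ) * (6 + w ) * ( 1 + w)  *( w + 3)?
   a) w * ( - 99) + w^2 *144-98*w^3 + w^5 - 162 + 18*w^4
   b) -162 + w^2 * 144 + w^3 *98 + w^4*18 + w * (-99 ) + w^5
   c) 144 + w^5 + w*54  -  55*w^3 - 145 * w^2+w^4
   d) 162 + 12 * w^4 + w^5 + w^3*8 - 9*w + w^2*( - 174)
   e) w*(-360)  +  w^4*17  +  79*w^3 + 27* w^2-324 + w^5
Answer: b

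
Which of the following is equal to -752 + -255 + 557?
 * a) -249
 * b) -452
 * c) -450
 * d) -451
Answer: c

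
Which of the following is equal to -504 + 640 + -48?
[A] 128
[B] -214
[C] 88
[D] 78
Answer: C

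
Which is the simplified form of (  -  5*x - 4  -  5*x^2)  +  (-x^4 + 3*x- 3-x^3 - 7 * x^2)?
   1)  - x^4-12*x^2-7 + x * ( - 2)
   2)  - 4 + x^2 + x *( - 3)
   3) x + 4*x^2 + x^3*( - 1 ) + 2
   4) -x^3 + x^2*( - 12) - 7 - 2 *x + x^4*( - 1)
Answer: 4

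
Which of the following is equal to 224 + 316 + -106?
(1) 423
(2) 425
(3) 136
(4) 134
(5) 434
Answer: 5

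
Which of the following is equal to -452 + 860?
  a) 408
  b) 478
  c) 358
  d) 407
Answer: a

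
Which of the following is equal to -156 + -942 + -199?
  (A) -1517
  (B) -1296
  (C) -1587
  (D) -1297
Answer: D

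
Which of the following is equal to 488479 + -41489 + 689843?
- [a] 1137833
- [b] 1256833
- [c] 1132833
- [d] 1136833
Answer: d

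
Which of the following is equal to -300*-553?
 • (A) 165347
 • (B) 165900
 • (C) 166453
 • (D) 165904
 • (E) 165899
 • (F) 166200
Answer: B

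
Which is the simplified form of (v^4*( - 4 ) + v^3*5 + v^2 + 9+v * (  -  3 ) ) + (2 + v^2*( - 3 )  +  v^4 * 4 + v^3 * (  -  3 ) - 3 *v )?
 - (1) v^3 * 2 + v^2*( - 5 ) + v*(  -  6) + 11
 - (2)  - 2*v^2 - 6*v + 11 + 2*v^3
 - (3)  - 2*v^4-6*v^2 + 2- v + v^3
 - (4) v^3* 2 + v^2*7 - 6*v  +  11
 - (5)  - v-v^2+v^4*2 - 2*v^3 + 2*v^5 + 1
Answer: 2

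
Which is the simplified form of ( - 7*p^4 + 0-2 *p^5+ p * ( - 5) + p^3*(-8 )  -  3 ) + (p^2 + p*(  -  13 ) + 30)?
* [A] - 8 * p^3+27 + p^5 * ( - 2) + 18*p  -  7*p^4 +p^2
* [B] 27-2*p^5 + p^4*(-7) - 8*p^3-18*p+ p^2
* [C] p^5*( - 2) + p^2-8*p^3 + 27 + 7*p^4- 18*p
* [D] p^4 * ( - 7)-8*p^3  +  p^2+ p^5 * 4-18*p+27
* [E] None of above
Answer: B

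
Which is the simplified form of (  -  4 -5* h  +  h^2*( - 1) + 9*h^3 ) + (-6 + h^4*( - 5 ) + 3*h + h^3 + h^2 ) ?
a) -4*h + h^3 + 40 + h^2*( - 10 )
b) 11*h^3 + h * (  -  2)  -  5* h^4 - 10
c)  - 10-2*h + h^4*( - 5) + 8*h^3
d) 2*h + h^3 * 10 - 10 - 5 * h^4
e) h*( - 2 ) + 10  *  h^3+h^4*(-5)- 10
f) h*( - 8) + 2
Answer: e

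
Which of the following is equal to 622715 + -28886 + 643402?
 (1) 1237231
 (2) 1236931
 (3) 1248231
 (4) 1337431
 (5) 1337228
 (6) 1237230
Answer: 1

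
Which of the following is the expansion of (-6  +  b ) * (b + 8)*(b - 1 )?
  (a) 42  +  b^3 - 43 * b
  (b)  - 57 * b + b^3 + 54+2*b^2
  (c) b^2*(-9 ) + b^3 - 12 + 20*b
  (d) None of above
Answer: d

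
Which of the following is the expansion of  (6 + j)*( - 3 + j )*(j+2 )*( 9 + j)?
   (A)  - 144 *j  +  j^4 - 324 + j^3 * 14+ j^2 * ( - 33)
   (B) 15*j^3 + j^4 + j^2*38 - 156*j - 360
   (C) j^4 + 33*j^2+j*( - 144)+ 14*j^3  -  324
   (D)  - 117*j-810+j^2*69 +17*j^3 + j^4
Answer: C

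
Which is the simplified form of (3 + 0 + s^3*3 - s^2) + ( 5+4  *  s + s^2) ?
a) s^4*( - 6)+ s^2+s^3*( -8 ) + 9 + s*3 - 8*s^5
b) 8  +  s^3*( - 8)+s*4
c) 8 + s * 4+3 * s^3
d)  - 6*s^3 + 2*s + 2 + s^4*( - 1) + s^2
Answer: c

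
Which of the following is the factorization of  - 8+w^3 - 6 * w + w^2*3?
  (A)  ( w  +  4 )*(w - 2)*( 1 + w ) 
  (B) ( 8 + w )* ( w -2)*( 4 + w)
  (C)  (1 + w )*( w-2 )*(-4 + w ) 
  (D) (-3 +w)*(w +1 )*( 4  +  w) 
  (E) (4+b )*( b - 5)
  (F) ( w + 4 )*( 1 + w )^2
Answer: A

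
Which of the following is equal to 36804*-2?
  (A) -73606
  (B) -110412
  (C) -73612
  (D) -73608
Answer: D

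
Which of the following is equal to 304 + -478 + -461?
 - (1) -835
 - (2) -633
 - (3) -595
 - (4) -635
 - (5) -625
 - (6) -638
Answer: 4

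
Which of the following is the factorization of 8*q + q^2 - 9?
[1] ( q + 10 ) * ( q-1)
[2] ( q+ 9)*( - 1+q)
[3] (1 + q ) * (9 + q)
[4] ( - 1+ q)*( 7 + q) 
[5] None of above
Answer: 2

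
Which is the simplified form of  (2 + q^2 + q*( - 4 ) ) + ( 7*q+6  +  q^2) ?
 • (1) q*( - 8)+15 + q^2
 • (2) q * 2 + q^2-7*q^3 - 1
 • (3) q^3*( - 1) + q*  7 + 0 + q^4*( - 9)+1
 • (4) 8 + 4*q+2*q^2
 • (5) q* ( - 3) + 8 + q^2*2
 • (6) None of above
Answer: 6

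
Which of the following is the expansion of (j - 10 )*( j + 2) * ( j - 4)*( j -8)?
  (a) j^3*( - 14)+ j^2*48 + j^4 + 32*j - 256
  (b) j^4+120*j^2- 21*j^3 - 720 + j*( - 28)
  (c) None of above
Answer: c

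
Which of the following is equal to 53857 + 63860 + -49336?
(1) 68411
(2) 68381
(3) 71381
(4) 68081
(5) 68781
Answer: 2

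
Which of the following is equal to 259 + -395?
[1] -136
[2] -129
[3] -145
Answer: 1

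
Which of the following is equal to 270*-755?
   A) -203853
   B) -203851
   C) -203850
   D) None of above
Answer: C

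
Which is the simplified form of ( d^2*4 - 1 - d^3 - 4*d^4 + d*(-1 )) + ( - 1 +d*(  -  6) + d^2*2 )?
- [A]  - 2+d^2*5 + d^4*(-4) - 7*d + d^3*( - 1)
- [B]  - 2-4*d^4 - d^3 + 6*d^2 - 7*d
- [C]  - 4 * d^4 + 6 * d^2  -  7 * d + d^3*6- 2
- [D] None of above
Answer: B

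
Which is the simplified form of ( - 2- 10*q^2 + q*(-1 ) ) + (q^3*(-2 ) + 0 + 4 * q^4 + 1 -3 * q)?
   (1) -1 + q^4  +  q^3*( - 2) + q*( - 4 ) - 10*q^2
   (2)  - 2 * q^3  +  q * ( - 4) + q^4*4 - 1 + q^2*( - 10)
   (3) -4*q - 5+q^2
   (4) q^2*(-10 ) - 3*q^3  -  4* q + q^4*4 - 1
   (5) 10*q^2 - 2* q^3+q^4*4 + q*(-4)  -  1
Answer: 2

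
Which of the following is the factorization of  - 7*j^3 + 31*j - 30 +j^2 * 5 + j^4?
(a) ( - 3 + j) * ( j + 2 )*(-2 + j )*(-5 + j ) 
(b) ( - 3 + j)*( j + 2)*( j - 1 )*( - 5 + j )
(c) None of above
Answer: b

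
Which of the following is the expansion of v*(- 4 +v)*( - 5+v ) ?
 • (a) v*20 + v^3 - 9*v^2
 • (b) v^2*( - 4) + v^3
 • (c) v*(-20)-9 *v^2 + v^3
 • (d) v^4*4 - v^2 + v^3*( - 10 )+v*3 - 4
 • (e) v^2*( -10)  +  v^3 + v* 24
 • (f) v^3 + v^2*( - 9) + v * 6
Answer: a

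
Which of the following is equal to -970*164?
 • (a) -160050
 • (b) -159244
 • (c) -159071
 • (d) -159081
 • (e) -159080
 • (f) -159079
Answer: e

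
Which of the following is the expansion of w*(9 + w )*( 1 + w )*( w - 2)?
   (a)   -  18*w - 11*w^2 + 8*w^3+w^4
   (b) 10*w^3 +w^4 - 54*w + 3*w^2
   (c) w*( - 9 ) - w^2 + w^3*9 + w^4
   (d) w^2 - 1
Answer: a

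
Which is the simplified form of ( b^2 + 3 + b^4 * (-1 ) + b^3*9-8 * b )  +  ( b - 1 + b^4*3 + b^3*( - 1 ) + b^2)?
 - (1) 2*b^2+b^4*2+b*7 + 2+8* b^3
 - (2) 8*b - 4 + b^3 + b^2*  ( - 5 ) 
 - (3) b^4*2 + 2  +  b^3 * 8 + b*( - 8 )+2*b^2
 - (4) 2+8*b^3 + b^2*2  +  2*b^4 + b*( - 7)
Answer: 4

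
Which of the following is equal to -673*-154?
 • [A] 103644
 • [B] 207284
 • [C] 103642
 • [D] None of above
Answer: C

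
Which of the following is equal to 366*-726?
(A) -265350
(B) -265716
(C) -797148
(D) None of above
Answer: B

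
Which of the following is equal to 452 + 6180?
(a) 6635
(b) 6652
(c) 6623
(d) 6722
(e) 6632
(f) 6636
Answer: e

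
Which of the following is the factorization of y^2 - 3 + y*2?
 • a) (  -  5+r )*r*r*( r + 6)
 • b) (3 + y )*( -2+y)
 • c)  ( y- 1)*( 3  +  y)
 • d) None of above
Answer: c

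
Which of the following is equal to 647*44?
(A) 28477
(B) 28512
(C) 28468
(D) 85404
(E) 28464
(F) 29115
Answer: C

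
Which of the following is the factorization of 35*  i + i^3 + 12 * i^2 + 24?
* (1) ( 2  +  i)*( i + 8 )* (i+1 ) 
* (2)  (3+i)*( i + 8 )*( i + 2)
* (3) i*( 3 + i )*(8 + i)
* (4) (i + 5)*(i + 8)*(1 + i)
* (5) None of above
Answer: 5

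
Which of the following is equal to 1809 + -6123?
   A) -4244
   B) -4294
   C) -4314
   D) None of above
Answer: C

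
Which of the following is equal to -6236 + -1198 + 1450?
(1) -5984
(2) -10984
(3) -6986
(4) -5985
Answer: 1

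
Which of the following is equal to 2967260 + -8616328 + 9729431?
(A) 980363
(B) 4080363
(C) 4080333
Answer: B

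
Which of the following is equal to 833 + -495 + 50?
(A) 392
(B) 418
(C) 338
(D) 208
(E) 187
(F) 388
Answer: F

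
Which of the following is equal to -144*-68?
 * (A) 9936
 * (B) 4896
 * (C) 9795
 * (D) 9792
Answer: D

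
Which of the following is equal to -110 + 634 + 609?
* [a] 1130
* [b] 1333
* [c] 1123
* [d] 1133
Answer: d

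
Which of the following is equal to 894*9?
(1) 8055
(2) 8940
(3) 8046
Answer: 3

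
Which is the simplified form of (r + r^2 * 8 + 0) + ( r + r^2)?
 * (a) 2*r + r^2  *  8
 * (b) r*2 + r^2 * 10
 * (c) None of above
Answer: c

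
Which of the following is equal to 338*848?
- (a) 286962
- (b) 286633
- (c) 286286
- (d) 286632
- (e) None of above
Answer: e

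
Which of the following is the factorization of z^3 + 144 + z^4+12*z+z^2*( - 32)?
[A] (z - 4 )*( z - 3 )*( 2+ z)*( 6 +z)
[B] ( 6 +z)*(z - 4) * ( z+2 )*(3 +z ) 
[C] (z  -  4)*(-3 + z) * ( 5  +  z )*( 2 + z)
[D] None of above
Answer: A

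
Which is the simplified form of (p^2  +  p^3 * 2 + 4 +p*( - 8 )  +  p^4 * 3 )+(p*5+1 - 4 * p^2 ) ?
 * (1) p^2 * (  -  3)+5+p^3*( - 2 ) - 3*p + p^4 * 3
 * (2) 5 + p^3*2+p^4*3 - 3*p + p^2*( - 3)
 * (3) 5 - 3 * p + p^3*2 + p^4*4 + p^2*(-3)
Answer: 2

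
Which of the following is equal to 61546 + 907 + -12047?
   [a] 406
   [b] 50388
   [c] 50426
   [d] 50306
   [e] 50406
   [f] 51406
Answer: e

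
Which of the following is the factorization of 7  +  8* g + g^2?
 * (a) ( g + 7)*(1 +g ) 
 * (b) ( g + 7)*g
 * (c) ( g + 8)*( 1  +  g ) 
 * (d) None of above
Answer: a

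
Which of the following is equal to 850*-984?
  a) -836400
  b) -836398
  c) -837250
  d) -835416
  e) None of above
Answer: a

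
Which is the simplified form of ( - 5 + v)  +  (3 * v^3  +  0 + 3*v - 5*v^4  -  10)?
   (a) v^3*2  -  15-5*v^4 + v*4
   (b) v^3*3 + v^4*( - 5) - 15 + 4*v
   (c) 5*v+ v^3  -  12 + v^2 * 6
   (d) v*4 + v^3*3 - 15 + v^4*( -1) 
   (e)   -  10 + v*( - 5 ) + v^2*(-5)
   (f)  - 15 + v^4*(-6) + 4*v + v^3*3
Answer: b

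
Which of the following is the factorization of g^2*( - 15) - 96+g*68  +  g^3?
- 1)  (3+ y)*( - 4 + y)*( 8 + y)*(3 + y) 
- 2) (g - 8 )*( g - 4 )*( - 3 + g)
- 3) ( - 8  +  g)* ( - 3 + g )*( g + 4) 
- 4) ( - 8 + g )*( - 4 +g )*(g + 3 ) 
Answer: 2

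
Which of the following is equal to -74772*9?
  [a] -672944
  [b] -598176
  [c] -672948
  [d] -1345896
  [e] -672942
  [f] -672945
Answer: c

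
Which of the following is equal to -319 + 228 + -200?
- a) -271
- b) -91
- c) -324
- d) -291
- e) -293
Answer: d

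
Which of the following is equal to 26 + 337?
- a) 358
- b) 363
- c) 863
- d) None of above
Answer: b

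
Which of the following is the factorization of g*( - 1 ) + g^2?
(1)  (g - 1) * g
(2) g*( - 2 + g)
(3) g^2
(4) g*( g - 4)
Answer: 1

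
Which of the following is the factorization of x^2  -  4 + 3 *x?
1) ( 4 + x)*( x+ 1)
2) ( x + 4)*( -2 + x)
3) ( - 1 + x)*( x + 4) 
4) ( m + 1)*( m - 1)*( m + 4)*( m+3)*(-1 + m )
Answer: 3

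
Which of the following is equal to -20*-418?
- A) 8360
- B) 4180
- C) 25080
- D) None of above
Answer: A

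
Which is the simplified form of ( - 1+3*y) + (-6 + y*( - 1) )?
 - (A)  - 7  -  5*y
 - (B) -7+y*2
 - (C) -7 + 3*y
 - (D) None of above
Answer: B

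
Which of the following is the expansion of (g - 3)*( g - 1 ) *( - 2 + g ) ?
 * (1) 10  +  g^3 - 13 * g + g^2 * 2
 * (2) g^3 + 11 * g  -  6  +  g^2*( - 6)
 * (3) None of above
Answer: 2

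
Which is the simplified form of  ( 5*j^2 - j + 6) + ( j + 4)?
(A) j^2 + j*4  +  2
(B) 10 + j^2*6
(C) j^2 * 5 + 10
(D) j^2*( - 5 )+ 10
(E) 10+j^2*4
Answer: C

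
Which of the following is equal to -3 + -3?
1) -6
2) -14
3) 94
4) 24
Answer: 1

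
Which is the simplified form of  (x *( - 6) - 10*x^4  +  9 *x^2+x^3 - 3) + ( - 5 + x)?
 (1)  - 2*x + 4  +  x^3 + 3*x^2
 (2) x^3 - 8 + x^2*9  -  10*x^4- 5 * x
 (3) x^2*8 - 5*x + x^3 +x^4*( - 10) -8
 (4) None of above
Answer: 2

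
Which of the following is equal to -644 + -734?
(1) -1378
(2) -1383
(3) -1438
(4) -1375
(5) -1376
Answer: 1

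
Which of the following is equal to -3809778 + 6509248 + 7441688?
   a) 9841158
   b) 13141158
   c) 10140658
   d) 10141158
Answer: d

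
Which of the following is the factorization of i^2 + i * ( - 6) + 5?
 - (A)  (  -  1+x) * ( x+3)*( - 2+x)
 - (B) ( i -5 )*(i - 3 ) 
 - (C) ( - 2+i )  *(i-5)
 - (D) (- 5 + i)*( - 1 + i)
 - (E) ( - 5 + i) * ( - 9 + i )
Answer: D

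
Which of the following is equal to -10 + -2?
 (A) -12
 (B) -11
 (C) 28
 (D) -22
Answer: A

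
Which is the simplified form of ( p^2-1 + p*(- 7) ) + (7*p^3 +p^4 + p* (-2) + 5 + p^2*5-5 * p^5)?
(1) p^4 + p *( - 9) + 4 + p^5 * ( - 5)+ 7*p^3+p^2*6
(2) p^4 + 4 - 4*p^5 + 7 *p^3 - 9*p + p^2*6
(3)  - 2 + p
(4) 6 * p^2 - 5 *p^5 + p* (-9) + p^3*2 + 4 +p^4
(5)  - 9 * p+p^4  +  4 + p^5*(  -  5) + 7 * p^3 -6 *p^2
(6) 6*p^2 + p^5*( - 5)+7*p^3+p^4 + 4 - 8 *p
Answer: 1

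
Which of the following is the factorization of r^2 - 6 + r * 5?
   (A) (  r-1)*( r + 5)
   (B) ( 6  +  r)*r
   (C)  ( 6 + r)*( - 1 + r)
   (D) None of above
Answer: C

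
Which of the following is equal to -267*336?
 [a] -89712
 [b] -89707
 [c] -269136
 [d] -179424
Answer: a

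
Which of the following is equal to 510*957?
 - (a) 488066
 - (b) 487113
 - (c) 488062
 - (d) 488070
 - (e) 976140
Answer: d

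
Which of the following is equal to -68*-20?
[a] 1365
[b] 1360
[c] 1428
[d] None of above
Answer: b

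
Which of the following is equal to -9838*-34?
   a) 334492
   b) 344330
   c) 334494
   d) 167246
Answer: a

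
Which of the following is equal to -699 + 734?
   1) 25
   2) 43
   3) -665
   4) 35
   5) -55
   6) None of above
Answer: 4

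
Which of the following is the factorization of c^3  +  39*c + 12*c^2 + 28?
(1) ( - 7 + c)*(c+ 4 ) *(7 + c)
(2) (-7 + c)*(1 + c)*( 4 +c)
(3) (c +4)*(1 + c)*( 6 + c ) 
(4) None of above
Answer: 4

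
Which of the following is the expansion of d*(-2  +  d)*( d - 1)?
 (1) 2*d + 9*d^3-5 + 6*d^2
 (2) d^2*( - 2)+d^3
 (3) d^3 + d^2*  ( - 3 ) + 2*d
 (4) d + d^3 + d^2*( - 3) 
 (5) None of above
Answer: 3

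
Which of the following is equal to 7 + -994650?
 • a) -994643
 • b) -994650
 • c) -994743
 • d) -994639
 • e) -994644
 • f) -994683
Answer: a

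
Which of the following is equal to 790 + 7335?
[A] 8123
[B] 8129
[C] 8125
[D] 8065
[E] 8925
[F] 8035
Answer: C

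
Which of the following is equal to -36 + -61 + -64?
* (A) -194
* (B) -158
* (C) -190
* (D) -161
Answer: D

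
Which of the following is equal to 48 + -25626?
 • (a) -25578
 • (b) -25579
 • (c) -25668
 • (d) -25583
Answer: a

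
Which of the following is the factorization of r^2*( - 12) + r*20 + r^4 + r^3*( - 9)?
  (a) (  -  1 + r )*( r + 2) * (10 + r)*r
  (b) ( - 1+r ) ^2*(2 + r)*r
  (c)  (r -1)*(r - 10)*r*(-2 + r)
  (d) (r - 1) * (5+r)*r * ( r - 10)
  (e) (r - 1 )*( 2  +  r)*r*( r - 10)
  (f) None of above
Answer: e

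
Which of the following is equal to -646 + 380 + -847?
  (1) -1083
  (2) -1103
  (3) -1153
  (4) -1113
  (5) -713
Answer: 4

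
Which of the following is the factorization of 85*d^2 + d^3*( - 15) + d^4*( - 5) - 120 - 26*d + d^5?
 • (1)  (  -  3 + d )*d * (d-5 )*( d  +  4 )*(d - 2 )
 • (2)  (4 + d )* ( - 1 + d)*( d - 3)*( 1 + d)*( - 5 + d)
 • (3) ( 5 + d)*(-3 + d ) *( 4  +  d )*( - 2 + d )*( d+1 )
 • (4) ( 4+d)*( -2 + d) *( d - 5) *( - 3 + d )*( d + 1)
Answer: 4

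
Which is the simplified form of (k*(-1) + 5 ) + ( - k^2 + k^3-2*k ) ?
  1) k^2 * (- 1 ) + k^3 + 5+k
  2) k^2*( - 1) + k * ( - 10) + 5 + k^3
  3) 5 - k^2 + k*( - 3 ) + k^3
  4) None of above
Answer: 3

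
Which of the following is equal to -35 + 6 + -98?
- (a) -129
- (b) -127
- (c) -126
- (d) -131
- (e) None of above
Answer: b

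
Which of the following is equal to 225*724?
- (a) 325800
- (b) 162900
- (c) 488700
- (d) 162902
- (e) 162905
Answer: b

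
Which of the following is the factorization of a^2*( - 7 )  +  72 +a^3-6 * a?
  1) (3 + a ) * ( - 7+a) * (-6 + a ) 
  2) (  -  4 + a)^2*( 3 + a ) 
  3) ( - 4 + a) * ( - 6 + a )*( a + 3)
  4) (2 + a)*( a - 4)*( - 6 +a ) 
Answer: 3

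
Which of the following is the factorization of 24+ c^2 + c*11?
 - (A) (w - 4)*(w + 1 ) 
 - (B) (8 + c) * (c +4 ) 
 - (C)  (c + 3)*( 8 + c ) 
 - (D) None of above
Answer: C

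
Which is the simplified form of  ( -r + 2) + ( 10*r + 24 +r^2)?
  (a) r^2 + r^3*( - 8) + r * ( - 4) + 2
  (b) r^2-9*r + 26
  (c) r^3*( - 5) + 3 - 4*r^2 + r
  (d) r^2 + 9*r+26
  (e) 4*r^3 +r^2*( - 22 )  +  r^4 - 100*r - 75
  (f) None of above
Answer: d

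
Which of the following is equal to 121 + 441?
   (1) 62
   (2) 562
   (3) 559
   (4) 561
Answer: 2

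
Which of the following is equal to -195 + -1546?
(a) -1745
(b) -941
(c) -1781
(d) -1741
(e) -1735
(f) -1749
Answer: d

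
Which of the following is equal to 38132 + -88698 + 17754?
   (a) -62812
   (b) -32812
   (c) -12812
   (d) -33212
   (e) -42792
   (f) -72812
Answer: b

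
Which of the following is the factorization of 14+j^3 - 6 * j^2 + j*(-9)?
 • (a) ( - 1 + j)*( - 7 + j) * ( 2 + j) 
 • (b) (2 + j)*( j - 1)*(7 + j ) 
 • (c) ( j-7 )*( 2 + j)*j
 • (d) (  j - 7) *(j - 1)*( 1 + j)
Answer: a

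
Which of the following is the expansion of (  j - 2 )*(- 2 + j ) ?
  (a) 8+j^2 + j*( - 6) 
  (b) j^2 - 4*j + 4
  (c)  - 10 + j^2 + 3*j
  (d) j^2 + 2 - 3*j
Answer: b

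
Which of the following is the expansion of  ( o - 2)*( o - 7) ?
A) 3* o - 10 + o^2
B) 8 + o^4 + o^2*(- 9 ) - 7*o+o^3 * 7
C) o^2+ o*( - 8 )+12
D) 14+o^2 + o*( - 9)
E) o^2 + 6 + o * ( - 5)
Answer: D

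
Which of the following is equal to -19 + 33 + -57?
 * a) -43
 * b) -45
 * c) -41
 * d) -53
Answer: a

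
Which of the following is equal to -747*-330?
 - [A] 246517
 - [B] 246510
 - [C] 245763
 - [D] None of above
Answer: B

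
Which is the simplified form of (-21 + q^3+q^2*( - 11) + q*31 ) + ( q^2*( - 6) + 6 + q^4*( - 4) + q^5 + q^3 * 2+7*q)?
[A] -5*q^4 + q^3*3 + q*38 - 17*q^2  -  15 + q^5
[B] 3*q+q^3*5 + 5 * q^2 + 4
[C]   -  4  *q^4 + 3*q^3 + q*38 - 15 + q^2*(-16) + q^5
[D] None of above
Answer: D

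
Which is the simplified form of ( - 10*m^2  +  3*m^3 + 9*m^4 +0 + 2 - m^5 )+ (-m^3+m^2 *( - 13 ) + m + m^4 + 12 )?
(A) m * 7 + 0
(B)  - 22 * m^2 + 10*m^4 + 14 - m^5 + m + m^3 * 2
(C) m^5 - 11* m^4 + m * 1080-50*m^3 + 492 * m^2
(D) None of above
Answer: D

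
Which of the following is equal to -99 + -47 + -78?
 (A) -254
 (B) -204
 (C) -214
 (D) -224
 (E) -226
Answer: D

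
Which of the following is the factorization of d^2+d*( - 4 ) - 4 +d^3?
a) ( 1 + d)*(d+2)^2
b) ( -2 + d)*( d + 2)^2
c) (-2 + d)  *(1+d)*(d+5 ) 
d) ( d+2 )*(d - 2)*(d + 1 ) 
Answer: d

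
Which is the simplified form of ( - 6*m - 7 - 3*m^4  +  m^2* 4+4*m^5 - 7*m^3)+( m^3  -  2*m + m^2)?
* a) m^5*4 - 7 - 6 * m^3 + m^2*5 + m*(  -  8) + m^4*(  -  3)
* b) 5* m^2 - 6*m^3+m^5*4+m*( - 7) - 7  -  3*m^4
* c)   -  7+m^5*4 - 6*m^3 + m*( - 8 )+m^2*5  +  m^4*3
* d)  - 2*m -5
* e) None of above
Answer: a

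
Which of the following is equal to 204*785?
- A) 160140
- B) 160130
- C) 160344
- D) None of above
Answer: A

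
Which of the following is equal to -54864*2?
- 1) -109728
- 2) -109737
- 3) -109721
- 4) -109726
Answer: 1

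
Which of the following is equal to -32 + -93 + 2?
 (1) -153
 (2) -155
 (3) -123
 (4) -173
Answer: 3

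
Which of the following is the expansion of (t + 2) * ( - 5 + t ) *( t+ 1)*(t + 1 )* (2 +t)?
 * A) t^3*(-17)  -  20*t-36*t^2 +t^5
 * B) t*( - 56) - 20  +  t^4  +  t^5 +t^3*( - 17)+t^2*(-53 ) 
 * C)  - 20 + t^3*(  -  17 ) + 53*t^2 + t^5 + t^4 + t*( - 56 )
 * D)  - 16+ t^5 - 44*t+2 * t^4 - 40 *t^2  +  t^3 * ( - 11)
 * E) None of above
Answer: B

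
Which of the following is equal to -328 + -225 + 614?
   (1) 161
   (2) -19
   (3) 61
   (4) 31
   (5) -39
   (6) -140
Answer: 3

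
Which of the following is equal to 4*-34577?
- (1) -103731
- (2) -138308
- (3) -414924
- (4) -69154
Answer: 2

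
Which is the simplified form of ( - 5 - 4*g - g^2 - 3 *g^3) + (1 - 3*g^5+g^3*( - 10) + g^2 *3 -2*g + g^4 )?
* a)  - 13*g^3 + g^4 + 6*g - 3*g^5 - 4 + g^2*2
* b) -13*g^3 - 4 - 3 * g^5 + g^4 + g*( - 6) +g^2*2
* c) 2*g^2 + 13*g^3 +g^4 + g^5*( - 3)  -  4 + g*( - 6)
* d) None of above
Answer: b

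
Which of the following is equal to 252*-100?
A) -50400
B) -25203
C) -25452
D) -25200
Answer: D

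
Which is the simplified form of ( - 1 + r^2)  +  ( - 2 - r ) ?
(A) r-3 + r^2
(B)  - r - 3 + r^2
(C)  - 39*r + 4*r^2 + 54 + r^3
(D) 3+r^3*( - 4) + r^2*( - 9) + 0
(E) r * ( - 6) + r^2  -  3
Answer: B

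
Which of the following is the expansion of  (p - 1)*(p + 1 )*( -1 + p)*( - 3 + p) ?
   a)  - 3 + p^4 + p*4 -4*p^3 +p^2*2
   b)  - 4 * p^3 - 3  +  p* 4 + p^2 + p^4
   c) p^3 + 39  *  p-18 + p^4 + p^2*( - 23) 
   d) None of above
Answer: a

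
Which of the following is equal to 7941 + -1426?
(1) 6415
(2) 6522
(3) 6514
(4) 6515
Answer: 4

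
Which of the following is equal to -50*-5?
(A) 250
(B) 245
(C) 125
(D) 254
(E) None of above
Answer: A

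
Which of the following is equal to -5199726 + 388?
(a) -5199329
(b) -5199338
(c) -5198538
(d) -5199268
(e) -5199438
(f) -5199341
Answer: b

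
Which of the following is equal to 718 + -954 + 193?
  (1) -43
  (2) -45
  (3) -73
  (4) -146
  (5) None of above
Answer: 1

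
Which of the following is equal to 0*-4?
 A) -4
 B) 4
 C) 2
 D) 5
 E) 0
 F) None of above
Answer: E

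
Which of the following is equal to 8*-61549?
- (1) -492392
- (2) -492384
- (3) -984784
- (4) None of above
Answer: 1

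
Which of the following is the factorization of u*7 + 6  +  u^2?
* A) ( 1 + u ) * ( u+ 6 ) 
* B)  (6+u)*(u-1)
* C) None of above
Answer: A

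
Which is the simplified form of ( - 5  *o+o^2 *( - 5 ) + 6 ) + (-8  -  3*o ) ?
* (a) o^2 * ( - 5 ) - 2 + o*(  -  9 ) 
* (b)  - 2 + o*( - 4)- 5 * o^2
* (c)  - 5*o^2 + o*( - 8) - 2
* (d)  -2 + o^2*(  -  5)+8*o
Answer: c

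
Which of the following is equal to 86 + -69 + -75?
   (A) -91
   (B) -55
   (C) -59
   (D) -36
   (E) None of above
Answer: E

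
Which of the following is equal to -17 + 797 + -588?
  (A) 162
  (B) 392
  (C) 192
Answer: C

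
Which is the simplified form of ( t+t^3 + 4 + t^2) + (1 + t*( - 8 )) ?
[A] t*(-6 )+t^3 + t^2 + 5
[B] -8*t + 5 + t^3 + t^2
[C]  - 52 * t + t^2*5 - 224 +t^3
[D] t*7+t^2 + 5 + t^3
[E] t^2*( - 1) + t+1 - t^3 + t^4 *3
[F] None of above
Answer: F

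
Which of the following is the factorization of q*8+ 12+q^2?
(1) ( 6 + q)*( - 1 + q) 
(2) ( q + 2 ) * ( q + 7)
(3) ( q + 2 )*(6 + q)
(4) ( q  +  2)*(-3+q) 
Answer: 3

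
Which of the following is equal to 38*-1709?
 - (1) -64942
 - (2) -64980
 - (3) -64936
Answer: 1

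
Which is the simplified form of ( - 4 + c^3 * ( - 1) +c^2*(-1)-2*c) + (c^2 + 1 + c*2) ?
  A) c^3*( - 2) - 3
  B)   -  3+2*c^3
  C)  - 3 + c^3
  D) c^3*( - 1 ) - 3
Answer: D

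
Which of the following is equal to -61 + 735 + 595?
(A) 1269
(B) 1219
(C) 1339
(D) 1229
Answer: A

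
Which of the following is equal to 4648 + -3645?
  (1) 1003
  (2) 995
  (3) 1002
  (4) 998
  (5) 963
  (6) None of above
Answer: 1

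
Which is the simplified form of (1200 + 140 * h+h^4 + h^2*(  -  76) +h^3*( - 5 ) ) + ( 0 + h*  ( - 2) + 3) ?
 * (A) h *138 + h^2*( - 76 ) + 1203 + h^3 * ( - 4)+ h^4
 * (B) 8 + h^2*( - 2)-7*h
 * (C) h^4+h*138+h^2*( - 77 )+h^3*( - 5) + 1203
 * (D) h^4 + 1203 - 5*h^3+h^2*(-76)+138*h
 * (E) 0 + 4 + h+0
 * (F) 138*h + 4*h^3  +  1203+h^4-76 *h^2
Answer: D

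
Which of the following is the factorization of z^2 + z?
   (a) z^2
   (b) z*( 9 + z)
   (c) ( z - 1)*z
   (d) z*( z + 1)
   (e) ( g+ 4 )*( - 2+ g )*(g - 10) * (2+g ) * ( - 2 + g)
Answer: d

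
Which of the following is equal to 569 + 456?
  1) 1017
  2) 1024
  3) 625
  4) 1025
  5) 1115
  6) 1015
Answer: 4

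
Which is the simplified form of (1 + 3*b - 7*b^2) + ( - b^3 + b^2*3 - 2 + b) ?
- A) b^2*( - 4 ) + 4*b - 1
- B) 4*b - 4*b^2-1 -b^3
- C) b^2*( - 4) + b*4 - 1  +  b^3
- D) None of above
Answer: B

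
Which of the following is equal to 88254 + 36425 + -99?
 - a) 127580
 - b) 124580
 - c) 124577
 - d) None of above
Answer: b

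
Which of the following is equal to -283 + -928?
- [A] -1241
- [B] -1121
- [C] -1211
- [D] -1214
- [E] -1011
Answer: C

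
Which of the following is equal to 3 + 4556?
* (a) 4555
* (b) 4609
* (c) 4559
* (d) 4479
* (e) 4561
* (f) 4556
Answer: c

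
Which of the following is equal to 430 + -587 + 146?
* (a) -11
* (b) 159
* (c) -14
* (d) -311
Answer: a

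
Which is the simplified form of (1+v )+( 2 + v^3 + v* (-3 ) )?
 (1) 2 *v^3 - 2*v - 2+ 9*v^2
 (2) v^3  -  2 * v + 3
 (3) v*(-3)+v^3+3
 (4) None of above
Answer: 2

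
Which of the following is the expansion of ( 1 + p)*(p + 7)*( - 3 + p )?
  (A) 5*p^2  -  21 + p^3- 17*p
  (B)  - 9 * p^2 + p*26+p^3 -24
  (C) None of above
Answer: A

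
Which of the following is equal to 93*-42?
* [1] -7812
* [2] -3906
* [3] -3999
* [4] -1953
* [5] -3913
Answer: 2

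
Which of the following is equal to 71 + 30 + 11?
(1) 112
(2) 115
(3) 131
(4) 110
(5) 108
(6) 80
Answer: 1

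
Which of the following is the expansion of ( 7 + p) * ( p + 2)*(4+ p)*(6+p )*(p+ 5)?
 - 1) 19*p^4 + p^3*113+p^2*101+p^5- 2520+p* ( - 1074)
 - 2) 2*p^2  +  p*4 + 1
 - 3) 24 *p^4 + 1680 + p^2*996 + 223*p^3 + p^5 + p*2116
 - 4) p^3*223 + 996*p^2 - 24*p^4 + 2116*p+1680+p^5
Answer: 3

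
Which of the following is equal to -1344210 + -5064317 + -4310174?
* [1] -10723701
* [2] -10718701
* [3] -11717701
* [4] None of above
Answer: 2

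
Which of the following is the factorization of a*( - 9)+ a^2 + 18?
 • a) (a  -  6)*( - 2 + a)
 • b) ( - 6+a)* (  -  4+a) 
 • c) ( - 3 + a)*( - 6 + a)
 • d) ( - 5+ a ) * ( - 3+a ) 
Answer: c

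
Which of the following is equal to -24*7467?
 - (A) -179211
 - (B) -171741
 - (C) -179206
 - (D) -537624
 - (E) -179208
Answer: E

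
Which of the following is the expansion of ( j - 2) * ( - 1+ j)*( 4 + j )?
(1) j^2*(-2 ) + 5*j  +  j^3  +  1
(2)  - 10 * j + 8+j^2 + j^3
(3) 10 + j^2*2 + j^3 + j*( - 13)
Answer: 2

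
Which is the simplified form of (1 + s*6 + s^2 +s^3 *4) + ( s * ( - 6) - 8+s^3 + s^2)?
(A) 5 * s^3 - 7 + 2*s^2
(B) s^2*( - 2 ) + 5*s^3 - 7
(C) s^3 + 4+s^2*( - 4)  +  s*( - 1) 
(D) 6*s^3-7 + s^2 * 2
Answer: A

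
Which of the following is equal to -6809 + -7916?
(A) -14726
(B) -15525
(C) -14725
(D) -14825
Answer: C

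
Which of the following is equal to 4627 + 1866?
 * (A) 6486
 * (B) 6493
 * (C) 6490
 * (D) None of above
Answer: B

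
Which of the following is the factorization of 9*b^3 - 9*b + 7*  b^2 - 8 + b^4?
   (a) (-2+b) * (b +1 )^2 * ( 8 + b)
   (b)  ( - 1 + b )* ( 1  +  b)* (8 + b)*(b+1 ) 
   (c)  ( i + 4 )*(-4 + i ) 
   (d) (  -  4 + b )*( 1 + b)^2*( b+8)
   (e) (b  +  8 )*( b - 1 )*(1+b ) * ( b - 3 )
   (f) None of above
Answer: b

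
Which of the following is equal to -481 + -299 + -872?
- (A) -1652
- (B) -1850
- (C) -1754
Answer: A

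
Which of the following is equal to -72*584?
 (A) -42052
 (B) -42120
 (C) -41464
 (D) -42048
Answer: D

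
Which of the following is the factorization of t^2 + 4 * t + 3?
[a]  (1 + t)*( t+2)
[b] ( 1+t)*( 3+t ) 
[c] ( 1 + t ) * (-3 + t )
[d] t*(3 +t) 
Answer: b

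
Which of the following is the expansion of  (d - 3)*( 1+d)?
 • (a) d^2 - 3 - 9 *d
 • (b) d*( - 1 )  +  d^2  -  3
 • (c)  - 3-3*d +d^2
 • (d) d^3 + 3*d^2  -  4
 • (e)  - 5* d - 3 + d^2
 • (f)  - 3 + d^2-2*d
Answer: f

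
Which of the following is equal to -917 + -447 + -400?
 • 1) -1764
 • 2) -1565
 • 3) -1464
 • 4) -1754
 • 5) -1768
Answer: 1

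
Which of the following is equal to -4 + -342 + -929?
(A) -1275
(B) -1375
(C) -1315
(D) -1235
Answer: A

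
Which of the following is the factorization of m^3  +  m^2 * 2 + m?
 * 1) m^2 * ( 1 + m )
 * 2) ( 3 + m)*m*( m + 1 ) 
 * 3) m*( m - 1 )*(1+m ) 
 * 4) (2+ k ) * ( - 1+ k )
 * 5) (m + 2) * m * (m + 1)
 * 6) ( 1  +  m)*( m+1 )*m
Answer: 6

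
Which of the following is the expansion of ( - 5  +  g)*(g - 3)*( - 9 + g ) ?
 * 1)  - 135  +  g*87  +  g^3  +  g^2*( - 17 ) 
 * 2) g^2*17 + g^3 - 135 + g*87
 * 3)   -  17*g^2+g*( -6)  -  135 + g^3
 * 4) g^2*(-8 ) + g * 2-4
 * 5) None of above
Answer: 1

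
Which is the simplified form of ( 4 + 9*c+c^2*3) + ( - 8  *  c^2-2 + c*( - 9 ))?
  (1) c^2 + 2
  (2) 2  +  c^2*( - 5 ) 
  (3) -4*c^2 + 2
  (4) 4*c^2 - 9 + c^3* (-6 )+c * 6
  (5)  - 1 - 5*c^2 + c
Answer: 2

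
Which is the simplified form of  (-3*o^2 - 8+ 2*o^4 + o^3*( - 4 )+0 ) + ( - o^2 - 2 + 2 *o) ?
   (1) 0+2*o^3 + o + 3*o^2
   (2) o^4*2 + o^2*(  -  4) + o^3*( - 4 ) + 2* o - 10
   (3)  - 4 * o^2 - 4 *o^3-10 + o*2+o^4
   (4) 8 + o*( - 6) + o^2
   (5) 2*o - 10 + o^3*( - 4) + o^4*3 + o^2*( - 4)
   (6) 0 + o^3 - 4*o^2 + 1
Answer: 2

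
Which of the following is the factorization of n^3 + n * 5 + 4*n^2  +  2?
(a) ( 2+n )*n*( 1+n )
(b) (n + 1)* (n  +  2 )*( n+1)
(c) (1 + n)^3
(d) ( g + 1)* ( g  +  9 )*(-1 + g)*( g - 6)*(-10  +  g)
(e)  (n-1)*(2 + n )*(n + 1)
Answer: b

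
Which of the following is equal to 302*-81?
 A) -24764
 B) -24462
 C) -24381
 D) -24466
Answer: B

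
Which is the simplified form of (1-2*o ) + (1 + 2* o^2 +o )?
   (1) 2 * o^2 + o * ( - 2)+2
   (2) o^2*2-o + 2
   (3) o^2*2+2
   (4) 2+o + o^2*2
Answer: 2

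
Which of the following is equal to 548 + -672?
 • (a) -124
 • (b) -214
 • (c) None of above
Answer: a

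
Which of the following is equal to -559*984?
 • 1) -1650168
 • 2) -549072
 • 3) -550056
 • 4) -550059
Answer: 3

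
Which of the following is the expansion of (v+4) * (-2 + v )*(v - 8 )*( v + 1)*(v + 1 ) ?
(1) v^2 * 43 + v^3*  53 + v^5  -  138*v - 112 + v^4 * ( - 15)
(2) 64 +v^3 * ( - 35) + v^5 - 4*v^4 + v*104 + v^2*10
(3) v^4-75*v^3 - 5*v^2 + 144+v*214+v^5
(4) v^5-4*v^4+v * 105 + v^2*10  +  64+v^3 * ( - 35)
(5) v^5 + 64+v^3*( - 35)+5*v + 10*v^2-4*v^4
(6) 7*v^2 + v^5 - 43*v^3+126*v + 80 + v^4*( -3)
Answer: 2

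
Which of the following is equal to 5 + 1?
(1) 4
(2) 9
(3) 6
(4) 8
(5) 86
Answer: 3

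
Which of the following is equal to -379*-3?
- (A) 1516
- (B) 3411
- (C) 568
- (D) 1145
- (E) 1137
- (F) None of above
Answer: E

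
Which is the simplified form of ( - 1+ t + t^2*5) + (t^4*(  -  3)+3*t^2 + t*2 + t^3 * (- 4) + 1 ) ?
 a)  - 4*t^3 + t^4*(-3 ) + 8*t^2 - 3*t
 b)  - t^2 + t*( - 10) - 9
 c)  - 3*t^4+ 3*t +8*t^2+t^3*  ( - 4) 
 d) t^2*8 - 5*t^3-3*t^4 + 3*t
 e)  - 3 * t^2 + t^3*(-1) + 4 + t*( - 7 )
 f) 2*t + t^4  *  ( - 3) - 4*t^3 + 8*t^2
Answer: c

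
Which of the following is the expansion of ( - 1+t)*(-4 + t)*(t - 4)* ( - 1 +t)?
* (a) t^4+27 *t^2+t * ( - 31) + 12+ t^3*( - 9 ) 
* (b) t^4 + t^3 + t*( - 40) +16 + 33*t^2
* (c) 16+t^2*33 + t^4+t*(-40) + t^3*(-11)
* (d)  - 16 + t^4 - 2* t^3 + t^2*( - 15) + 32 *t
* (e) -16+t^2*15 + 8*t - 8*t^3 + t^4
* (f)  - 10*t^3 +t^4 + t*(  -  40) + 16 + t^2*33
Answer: f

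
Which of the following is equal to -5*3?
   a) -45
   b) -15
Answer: b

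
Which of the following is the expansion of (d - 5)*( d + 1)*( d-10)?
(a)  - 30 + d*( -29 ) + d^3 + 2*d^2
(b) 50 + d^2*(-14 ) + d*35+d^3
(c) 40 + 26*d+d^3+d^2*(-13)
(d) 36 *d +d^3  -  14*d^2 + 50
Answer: b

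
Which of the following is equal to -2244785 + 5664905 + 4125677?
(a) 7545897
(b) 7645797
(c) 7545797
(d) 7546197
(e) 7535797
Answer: c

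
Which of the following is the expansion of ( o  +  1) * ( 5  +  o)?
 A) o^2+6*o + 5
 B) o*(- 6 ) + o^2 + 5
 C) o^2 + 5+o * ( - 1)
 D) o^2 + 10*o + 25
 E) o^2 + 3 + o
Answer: A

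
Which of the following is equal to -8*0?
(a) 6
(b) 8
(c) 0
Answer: c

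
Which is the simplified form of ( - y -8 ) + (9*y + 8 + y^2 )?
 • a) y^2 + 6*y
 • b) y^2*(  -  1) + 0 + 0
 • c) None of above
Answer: c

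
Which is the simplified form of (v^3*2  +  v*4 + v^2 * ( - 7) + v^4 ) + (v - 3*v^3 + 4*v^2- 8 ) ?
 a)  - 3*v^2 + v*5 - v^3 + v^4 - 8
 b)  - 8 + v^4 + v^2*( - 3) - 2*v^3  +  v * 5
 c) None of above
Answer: a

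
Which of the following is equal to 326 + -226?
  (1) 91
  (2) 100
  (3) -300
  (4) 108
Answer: 2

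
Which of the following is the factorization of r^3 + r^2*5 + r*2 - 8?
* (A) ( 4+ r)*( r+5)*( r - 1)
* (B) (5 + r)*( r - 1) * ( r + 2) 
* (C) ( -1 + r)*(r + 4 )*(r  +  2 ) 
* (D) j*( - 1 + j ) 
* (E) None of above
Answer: C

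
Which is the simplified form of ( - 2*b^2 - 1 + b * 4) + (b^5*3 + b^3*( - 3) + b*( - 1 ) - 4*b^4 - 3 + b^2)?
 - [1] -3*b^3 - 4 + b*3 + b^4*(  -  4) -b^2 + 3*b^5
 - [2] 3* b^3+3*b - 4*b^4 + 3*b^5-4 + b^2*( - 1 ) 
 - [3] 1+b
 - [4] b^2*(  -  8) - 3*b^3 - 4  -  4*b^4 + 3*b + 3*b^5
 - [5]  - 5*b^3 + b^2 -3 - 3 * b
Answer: 1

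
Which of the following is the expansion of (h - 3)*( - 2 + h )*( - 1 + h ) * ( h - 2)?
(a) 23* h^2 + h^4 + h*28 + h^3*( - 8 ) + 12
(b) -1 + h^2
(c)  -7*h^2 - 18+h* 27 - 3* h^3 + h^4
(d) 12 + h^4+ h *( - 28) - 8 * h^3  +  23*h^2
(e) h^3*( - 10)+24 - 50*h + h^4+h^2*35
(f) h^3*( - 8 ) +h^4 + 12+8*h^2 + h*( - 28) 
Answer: d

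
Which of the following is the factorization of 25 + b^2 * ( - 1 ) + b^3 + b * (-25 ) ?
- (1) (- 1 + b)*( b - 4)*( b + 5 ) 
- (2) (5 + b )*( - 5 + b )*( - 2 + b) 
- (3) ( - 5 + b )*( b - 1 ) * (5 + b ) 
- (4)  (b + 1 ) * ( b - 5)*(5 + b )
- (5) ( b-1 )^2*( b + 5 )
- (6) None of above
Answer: 3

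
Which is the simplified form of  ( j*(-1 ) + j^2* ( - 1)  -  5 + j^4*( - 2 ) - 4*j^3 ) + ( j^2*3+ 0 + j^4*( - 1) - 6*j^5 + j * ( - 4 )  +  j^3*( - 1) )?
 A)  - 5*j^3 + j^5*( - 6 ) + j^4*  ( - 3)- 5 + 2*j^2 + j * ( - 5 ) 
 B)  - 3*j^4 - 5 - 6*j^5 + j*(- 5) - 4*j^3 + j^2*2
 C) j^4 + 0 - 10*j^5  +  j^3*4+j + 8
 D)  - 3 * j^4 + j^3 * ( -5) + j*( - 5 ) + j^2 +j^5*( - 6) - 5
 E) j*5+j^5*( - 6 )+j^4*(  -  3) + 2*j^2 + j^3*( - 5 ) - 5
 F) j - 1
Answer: A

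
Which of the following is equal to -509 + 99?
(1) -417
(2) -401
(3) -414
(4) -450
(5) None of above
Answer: 5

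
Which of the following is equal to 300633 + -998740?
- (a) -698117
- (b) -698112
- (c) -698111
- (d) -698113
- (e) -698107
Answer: e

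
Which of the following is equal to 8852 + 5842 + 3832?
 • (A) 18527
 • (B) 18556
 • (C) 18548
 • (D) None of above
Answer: D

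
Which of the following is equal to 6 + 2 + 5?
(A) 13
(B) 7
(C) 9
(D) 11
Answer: A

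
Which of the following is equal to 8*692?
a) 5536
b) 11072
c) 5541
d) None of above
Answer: a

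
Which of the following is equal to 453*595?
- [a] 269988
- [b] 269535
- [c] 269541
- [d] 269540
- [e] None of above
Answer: b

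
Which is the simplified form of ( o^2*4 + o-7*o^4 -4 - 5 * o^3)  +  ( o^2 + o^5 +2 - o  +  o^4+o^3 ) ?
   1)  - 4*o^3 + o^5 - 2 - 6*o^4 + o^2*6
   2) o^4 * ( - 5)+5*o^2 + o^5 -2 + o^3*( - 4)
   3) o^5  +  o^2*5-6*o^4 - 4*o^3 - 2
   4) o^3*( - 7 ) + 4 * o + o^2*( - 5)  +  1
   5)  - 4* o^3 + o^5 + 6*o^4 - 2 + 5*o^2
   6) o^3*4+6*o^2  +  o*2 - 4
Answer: 3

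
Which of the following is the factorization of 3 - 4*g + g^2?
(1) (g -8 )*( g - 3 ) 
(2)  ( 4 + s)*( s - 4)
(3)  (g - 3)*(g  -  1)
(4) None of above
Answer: 3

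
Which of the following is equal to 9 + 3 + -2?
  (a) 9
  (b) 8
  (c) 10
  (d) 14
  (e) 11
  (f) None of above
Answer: c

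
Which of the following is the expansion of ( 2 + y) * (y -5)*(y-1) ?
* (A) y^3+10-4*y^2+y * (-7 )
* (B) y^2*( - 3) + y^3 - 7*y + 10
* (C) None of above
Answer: A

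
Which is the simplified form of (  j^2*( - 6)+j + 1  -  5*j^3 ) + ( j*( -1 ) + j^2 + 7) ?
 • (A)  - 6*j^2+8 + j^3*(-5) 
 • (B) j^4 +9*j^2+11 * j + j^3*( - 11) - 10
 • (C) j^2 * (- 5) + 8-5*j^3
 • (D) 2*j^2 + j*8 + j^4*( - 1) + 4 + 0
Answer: C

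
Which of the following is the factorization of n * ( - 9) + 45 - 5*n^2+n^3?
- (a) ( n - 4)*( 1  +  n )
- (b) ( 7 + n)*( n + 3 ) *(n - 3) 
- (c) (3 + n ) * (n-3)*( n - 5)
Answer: c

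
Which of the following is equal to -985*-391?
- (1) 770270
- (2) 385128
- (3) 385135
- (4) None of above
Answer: 3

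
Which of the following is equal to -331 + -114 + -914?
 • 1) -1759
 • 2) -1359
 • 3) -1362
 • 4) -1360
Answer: 2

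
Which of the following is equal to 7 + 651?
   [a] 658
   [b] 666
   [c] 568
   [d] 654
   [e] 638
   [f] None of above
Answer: a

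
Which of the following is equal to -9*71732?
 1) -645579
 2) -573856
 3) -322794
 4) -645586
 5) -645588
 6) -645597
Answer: 5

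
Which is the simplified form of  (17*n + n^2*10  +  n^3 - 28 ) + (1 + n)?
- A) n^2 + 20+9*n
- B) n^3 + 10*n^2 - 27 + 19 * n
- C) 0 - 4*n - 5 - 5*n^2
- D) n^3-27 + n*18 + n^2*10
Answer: D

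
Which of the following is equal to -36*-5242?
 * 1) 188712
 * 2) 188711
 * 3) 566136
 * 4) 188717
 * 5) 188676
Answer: 1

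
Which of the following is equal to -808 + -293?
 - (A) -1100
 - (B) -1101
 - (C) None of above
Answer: B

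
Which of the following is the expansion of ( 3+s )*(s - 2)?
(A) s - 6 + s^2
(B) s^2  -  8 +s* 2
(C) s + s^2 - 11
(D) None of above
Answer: A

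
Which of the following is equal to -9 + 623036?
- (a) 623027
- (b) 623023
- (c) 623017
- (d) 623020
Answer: a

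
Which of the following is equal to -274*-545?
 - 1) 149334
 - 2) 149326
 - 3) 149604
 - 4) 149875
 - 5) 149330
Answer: 5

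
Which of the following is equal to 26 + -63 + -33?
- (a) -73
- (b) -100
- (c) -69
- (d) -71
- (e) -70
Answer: e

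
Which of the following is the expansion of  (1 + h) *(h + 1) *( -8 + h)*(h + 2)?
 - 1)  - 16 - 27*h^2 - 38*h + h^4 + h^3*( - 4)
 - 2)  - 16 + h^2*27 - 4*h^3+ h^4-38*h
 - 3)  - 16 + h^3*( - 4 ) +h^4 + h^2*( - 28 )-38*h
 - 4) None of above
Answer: 1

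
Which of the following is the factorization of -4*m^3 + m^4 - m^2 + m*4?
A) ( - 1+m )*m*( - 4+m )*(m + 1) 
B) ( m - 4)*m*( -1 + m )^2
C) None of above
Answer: A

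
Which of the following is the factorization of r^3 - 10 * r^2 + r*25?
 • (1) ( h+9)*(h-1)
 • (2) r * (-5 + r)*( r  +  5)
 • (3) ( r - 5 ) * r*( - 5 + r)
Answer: 3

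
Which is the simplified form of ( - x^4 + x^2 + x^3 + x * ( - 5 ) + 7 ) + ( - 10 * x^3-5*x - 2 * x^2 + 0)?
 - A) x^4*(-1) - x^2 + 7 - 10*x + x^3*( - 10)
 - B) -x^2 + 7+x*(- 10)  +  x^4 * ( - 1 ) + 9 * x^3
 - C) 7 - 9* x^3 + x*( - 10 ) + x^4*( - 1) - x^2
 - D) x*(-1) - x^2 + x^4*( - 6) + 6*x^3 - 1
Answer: C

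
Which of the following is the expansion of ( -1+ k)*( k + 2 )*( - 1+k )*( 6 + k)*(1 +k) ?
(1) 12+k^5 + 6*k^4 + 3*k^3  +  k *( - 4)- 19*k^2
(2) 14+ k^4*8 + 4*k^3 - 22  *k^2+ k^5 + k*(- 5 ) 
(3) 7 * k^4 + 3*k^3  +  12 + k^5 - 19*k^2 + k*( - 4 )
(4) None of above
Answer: 3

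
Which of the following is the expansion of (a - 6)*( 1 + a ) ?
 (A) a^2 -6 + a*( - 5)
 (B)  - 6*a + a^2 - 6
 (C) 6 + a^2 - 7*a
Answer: A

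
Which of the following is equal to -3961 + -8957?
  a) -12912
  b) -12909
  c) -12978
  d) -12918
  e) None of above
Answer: d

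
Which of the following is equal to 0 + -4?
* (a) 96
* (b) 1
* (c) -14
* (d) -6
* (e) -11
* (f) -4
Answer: f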